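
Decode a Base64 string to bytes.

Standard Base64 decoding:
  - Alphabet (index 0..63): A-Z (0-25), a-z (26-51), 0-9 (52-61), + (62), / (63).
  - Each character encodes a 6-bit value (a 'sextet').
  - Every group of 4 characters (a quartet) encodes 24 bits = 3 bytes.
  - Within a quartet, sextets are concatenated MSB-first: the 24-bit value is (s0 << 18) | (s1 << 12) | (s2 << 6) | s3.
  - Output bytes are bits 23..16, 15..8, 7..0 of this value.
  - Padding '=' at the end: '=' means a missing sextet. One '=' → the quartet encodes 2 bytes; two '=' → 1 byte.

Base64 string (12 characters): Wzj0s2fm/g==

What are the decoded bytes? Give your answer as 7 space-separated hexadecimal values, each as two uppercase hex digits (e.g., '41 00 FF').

After char 0 ('W'=22): chars_in_quartet=1 acc=0x16 bytes_emitted=0
After char 1 ('z'=51): chars_in_quartet=2 acc=0x5B3 bytes_emitted=0
After char 2 ('j'=35): chars_in_quartet=3 acc=0x16CE3 bytes_emitted=0
After char 3 ('0'=52): chars_in_quartet=4 acc=0x5B38F4 -> emit 5B 38 F4, reset; bytes_emitted=3
After char 4 ('s'=44): chars_in_quartet=1 acc=0x2C bytes_emitted=3
After char 5 ('2'=54): chars_in_quartet=2 acc=0xB36 bytes_emitted=3
After char 6 ('f'=31): chars_in_quartet=3 acc=0x2CD9F bytes_emitted=3
After char 7 ('m'=38): chars_in_quartet=4 acc=0xB367E6 -> emit B3 67 E6, reset; bytes_emitted=6
After char 8 ('/'=63): chars_in_quartet=1 acc=0x3F bytes_emitted=6
After char 9 ('g'=32): chars_in_quartet=2 acc=0xFE0 bytes_emitted=6
Padding '==': partial quartet acc=0xFE0 -> emit FE; bytes_emitted=7

Answer: 5B 38 F4 B3 67 E6 FE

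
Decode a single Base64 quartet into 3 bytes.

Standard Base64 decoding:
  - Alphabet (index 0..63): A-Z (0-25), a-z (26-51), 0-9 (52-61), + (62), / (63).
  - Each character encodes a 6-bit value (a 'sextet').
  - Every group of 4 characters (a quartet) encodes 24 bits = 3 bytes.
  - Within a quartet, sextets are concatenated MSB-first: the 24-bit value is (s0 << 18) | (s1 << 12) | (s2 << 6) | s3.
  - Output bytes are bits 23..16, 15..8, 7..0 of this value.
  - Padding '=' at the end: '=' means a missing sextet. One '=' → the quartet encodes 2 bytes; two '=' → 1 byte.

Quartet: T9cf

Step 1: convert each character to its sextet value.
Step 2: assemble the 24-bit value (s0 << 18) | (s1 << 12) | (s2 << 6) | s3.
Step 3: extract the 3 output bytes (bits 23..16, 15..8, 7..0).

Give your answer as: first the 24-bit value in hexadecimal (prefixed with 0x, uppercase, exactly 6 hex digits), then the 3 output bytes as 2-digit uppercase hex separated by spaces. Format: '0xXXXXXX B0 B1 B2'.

Answer: 0x4FD71F 4F D7 1F

Derivation:
Sextets: T=19, 9=61, c=28, f=31
24-bit: (19<<18) | (61<<12) | (28<<6) | 31
      = 0x4C0000 | 0x03D000 | 0x000700 | 0x00001F
      = 0x4FD71F
Bytes: (v>>16)&0xFF=4F, (v>>8)&0xFF=D7, v&0xFF=1F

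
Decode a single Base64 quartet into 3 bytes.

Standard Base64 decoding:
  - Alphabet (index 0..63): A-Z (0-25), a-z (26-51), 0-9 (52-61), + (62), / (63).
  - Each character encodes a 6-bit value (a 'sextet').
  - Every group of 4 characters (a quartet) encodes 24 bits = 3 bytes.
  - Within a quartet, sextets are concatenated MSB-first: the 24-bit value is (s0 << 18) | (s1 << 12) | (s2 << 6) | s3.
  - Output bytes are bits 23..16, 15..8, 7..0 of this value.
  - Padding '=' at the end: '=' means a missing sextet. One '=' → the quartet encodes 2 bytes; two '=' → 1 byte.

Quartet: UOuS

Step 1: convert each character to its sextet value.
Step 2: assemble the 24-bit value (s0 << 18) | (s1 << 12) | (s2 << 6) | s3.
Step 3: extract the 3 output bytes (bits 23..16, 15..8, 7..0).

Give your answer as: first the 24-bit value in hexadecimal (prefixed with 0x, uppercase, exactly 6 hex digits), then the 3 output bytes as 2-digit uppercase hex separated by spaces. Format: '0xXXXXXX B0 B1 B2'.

Sextets: U=20, O=14, u=46, S=18
24-bit: (20<<18) | (14<<12) | (46<<6) | 18
      = 0x500000 | 0x00E000 | 0x000B80 | 0x000012
      = 0x50EB92
Bytes: (v>>16)&0xFF=50, (v>>8)&0xFF=EB, v&0xFF=92

Answer: 0x50EB92 50 EB 92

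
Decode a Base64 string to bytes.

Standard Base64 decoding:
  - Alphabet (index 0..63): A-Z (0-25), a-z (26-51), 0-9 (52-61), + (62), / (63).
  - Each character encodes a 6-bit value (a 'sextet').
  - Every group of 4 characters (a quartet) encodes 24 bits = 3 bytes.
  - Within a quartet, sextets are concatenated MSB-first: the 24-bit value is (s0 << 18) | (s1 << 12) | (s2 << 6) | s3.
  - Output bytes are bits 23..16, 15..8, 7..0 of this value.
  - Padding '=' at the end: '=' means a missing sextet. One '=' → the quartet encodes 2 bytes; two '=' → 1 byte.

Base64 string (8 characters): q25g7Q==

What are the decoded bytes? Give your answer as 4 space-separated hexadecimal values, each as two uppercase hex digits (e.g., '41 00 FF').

Answer: AB 6E 60 ED

Derivation:
After char 0 ('q'=42): chars_in_quartet=1 acc=0x2A bytes_emitted=0
After char 1 ('2'=54): chars_in_quartet=2 acc=0xAB6 bytes_emitted=0
After char 2 ('5'=57): chars_in_quartet=3 acc=0x2ADB9 bytes_emitted=0
After char 3 ('g'=32): chars_in_quartet=4 acc=0xAB6E60 -> emit AB 6E 60, reset; bytes_emitted=3
After char 4 ('7'=59): chars_in_quartet=1 acc=0x3B bytes_emitted=3
After char 5 ('Q'=16): chars_in_quartet=2 acc=0xED0 bytes_emitted=3
Padding '==': partial quartet acc=0xED0 -> emit ED; bytes_emitted=4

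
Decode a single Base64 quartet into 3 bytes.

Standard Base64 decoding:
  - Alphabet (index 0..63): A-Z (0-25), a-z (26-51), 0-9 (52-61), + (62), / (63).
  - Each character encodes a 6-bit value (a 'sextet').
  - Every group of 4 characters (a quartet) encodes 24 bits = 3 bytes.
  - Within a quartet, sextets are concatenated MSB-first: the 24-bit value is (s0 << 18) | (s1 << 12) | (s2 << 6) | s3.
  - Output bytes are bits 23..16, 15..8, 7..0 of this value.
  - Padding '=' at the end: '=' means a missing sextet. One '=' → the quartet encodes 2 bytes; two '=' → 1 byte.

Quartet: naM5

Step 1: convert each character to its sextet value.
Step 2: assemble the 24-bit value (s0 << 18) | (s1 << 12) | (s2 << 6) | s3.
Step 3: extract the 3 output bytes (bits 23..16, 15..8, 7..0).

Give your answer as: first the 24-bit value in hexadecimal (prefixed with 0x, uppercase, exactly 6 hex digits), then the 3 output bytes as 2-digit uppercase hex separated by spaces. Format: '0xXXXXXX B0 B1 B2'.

Answer: 0x9DA339 9D A3 39

Derivation:
Sextets: n=39, a=26, M=12, 5=57
24-bit: (39<<18) | (26<<12) | (12<<6) | 57
      = 0x9C0000 | 0x01A000 | 0x000300 | 0x000039
      = 0x9DA339
Bytes: (v>>16)&0xFF=9D, (v>>8)&0xFF=A3, v&0xFF=39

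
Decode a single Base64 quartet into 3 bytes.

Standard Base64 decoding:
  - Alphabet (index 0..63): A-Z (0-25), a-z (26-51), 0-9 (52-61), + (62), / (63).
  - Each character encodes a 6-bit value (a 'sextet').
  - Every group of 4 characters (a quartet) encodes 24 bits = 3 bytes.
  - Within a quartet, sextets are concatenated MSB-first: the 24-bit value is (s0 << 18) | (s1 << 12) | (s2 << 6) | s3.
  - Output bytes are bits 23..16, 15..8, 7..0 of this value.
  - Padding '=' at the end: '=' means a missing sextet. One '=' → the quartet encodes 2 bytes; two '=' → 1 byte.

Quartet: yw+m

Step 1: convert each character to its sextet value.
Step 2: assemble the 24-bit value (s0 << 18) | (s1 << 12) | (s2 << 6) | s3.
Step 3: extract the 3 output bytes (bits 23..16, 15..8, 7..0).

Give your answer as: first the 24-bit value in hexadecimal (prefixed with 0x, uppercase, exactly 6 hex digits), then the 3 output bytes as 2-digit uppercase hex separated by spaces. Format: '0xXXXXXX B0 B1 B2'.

Answer: 0xCB0FA6 CB 0F A6

Derivation:
Sextets: y=50, w=48, +=62, m=38
24-bit: (50<<18) | (48<<12) | (62<<6) | 38
      = 0xC80000 | 0x030000 | 0x000F80 | 0x000026
      = 0xCB0FA6
Bytes: (v>>16)&0xFF=CB, (v>>8)&0xFF=0F, v&0xFF=A6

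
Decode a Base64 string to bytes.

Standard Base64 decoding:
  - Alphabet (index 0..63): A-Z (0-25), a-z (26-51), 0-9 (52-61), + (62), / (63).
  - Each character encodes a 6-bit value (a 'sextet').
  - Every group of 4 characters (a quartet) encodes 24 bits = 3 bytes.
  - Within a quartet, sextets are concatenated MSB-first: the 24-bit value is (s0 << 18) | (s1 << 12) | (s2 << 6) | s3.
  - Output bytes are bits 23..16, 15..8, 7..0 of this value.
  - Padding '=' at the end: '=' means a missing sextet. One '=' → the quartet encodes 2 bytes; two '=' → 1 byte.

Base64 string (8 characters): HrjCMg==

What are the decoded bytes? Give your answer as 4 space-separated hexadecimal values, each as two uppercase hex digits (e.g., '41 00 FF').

After char 0 ('H'=7): chars_in_quartet=1 acc=0x7 bytes_emitted=0
After char 1 ('r'=43): chars_in_quartet=2 acc=0x1EB bytes_emitted=0
After char 2 ('j'=35): chars_in_quartet=3 acc=0x7AE3 bytes_emitted=0
After char 3 ('C'=2): chars_in_quartet=4 acc=0x1EB8C2 -> emit 1E B8 C2, reset; bytes_emitted=3
After char 4 ('M'=12): chars_in_quartet=1 acc=0xC bytes_emitted=3
After char 5 ('g'=32): chars_in_quartet=2 acc=0x320 bytes_emitted=3
Padding '==': partial quartet acc=0x320 -> emit 32; bytes_emitted=4

Answer: 1E B8 C2 32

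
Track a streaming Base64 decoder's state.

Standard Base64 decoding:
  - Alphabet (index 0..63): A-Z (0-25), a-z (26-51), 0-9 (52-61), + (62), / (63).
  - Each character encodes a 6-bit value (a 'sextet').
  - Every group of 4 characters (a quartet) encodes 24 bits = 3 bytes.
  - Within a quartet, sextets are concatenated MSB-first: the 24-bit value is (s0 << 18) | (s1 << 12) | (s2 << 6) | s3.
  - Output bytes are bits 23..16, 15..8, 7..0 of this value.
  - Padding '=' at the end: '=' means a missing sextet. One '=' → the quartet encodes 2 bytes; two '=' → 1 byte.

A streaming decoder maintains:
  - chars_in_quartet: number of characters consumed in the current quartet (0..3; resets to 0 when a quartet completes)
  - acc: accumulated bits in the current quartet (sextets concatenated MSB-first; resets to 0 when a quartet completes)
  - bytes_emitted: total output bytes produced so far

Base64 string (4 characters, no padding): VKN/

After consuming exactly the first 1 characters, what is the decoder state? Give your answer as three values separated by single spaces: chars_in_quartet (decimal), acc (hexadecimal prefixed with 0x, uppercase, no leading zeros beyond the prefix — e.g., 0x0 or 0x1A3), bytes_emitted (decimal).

Answer: 1 0x15 0

Derivation:
After char 0 ('V'=21): chars_in_quartet=1 acc=0x15 bytes_emitted=0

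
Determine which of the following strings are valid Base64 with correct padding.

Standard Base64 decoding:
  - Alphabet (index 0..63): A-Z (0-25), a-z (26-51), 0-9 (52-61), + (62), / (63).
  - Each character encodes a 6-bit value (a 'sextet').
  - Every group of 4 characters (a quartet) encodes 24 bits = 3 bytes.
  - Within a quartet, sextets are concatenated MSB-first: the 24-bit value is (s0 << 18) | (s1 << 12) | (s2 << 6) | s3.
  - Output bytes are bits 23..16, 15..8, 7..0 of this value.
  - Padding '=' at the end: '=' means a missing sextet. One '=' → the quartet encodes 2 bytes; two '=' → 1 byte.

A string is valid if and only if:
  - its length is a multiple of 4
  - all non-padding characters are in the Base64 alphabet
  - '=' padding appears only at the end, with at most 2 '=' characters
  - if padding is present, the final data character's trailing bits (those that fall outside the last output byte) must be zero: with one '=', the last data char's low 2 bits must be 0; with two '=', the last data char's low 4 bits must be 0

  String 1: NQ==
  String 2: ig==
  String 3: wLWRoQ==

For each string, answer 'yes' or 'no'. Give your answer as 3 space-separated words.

Answer: yes yes yes

Derivation:
String 1: 'NQ==' → valid
String 2: 'ig==' → valid
String 3: 'wLWRoQ==' → valid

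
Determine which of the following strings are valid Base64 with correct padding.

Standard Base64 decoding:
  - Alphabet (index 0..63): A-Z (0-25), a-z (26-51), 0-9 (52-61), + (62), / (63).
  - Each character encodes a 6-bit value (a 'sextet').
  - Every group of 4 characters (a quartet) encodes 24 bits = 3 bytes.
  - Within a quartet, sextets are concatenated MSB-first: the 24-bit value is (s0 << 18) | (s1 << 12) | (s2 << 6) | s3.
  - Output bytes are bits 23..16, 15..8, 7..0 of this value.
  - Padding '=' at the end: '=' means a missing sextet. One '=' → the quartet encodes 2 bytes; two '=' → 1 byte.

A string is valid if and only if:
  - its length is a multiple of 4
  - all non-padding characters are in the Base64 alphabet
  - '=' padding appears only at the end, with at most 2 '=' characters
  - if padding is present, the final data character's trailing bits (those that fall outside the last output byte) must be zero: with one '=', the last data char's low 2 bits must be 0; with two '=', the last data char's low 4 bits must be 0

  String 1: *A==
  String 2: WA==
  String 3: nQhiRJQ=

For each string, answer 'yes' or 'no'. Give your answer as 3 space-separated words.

String 1: '*A==' → invalid (bad char(s): ['*'])
String 2: 'WA==' → valid
String 3: 'nQhiRJQ=' → valid

Answer: no yes yes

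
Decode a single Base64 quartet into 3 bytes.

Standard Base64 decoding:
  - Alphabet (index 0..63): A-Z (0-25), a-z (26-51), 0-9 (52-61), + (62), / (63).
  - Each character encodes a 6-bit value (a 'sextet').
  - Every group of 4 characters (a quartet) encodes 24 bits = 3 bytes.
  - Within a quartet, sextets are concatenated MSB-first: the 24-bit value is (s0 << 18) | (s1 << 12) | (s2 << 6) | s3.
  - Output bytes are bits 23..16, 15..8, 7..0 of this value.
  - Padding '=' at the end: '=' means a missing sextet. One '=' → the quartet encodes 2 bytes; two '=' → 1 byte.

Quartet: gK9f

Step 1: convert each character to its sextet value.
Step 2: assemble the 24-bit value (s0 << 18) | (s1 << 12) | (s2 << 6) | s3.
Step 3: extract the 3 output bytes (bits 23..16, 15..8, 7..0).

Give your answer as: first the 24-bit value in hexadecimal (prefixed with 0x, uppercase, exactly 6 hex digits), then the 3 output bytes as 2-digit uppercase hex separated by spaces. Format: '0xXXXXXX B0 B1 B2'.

Sextets: g=32, K=10, 9=61, f=31
24-bit: (32<<18) | (10<<12) | (61<<6) | 31
      = 0x800000 | 0x00A000 | 0x000F40 | 0x00001F
      = 0x80AF5F
Bytes: (v>>16)&0xFF=80, (v>>8)&0xFF=AF, v&0xFF=5F

Answer: 0x80AF5F 80 AF 5F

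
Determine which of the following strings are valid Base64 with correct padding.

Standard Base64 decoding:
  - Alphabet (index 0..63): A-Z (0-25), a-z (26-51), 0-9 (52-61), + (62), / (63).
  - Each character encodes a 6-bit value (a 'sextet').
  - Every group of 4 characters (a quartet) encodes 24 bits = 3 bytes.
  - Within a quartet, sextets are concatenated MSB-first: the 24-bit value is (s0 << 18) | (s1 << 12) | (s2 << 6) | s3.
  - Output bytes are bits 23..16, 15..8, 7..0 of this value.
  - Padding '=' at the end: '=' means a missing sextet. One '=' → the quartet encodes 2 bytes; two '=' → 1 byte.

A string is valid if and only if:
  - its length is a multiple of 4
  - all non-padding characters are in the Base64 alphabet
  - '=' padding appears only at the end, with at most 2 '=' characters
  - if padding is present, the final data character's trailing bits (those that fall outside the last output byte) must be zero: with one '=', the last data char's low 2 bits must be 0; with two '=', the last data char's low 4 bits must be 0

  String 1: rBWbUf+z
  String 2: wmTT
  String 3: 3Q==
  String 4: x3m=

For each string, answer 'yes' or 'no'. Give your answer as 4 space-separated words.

String 1: 'rBWbUf+z' → valid
String 2: 'wmTT' → valid
String 3: '3Q==' → valid
String 4: 'x3m=' → invalid (bad trailing bits)

Answer: yes yes yes no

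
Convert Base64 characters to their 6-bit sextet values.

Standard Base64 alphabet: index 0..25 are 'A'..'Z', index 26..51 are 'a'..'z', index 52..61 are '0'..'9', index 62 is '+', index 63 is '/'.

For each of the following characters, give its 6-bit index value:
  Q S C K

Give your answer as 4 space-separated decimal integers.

'Q': A..Z range, ord('Q') − ord('A') = 16
'S': A..Z range, ord('S') − ord('A') = 18
'C': A..Z range, ord('C') − ord('A') = 2
'K': A..Z range, ord('K') − ord('A') = 10

Answer: 16 18 2 10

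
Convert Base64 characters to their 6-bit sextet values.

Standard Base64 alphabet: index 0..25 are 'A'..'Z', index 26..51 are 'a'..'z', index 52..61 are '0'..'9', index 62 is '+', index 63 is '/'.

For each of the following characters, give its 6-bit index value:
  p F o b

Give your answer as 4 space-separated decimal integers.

'p': a..z range, 26 + ord('p') − ord('a') = 41
'F': A..Z range, ord('F') − ord('A') = 5
'o': a..z range, 26 + ord('o') − ord('a') = 40
'b': a..z range, 26 + ord('b') − ord('a') = 27

Answer: 41 5 40 27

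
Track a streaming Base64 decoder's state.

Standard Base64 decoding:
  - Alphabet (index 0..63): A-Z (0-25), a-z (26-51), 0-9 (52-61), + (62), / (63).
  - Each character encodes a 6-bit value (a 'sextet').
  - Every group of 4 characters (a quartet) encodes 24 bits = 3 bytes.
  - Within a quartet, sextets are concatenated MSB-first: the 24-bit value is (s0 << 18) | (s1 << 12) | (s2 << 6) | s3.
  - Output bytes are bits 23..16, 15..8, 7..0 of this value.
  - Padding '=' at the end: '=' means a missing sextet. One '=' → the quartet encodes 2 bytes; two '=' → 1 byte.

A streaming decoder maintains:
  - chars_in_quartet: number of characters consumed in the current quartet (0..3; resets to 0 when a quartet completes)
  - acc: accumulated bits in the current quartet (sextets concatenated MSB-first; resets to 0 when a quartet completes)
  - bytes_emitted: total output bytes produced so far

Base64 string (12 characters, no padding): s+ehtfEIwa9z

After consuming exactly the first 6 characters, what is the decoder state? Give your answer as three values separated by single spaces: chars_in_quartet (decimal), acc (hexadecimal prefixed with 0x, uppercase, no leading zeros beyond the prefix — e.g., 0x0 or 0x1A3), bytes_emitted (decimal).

Answer: 2 0xB5F 3

Derivation:
After char 0 ('s'=44): chars_in_quartet=1 acc=0x2C bytes_emitted=0
After char 1 ('+'=62): chars_in_quartet=2 acc=0xB3E bytes_emitted=0
After char 2 ('e'=30): chars_in_quartet=3 acc=0x2CF9E bytes_emitted=0
After char 3 ('h'=33): chars_in_quartet=4 acc=0xB3E7A1 -> emit B3 E7 A1, reset; bytes_emitted=3
After char 4 ('t'=45): chars_in_quartet=1 acc=0x2D bytes_emitted=3
After char 5 ('f'=31): chars_in_quartet=2 acc=0xB5F bytes_emitted=3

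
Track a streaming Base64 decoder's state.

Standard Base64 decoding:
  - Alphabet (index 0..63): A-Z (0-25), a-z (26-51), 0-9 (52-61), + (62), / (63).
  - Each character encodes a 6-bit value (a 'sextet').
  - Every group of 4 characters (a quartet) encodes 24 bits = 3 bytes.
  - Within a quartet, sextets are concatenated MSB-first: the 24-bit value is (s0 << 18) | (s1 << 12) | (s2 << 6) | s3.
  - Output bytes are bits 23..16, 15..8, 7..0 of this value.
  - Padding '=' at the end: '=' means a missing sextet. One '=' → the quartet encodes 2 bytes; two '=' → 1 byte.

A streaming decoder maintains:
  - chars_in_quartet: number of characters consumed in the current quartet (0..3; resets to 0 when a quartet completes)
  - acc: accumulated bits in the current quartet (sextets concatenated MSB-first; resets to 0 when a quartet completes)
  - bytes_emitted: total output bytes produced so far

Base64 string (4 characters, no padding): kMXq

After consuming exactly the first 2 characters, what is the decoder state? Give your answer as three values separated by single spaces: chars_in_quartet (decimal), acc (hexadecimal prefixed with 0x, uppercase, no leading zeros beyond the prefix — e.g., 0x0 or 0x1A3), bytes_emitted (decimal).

Answer: 2 0x90C 0

Derivation:
After char 0 ('k'=36): chars_in_quartet=1 acc=0x24 bytes_emitted=0
After char 1 ('M'=12): chars_in_quartet=2 acc=0x90C bytes_emitted=0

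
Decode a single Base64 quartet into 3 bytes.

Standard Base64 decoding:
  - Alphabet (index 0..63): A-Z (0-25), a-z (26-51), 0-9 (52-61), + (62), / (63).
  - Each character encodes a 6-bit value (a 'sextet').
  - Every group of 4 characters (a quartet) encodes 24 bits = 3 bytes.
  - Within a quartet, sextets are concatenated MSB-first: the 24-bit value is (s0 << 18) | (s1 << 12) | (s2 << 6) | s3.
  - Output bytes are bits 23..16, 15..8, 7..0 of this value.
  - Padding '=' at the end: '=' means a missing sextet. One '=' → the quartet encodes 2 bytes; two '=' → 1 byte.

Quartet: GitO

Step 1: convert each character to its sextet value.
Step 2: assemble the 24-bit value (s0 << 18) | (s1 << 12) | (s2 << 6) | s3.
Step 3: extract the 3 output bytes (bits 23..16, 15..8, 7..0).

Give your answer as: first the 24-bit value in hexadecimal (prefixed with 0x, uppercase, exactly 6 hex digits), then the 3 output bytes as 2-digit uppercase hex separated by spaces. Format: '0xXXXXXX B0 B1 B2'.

Answer: 0x1A2B4E 1A 2B 4E

Derivation:
Sextets: G=6, i=34, t=45, O=14
24-bit: (6<<18) | (34<<12) | (45<<6) | 14
      = 0x180000 | 0x022000 | 0x000B40 | 0x00000E
      = 0x1A2B4E
Bytes: (v>>16)&0xFF=1A, (v>>8)&0xFF=2B, v&0xFF=4E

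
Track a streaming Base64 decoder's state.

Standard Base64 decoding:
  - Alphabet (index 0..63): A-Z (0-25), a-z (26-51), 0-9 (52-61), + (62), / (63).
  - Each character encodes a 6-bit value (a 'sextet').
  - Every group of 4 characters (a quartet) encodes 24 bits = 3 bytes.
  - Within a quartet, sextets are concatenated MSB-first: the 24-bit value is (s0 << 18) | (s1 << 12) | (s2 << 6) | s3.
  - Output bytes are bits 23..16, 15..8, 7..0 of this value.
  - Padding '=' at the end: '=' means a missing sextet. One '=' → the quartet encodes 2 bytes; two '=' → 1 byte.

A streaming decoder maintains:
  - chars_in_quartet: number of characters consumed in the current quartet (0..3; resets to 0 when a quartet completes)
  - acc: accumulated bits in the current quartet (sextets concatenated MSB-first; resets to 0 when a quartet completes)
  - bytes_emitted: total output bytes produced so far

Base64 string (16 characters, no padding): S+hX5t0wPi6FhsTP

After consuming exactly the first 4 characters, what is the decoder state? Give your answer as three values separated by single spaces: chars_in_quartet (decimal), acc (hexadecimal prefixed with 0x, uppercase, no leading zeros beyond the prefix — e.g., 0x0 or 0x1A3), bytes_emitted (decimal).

Answer: 0 0x0 3

Derivation:
After char 0 ('S'=18): chars_in_quartet=1 acc=0x12 bytes_emitted=0
After char 1 ('+'=62): chars_in_quartet=2 acc=0x4BE bytes_emitted=0
After char 2 ('h'=33): chars_in_quartet=3 acc=0x12FA1 bytes_emitted=0
After char 3 ('X'=23): chars_in_quartet=4 acc=0x4BE857 -> emit 4B E8 57, reset; bytes_emitted=3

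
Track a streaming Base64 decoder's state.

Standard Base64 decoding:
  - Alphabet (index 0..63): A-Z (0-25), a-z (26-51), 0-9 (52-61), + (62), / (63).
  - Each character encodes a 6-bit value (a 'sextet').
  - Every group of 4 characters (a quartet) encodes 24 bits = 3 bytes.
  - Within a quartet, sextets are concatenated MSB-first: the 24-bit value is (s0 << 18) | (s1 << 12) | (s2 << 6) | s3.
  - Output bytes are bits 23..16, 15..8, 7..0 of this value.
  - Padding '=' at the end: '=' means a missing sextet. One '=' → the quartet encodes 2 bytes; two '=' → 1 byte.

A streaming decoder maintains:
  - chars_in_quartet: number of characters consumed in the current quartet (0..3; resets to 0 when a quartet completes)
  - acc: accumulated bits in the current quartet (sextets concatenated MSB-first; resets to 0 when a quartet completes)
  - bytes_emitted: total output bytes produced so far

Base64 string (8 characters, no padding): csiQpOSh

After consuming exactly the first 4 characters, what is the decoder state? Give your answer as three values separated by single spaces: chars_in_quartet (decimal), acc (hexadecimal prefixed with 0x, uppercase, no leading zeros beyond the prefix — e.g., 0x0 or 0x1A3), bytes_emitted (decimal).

After char 0 ('c'=28): chars_in_quartet=1 acc=0x1C bytes_emitted=0
After char 1 ('s'=44): chars_in_quartet=2 acc=0x72C bytes_emitted=0
After char 2 ('i'=34): chars_in_quartet=3 acc=0x1CB22 bytes_emitted=0
After char 3 ('Q'=16): chars_in_quartet=4 acc=0x72C890 -> emit 72 C8 90, reset; bytes_emitted=3

Answer: 0 0x0 3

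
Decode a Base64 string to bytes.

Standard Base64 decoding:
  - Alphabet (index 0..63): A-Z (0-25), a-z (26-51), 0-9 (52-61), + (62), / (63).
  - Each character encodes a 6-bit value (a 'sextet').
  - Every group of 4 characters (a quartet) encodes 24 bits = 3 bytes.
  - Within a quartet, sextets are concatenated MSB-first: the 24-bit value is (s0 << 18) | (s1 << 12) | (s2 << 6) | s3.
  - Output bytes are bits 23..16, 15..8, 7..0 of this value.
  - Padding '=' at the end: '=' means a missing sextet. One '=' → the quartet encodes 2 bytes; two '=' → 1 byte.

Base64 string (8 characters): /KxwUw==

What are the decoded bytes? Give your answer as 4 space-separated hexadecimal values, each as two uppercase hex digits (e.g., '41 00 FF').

Answer: FC AC 70 53

Derivation:
After char 0 ('/'=63): chars_in_quartet=1 acc=0x3F bytes_emitted=0
After char 1 ('K'=10): chars_in_quartet=2 acc=0xFCA bytes_emitted=0
After char 2 ('x'=49): chars_in_quartet=3 acc=0x3F2B1 bytes_emitted=0
After char 3 ('w'=48): chars_in_quartet=4 acc=0xFCAC70 -> emit FC AC 70, reset; bytes_emitted=3
After char 4 ('U'=20): chars_in_quartet=1 acc=0x14 bytes_emitted=3
After char 5 ('w'=48): chars_in_quartet=2 acc=0x530 bytes_emitted=3
Padding '==': partial quartet acc=0x530 -> emit 53; bytes_emitted=4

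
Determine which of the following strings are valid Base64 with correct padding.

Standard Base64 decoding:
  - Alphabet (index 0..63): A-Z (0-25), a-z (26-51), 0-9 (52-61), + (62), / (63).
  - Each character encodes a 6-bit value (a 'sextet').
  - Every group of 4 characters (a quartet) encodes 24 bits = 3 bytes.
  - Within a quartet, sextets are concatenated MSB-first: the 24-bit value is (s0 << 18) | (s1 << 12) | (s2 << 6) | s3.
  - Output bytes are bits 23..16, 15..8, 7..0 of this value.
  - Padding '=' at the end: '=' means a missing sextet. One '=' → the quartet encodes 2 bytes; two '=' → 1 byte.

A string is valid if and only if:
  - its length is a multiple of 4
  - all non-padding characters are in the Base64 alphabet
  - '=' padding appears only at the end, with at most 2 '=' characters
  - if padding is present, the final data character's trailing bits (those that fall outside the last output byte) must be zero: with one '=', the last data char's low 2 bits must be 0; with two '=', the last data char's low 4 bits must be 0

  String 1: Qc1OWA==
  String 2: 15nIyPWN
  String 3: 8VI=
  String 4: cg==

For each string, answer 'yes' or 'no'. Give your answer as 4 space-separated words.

String 1: 'Qc1OWA==' → valid
String 2: '15nIyPWN' → valid
String 3: '8VI=' → valid
String 4: 'cg==' → valid

Answer: yes yes yes yes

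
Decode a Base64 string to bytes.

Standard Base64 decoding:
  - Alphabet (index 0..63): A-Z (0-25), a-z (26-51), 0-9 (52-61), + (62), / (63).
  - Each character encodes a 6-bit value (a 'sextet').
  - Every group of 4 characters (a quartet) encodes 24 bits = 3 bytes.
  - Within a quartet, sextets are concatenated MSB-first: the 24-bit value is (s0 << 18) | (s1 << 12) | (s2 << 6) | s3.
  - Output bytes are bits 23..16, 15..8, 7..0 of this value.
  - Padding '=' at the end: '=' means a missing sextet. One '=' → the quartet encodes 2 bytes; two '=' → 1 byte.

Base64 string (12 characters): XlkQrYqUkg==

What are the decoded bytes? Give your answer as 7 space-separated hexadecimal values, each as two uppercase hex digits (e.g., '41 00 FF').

After char 0 ('X'=23): chars_in_quartet=1 acc=0x17 bytes_emitted=0
After char 1 ('l'=37): chars_in_quartet=2 acc=0x5E5 bytes_emitted=0
After char 2 ('k'=36): chars_in_quartet=3 acc=0x17964 bytes_emitted=0
After char 3 ('Q'=16): chars_in_quartet=4 acc=0x5E5910 -> emit 5E 59 10, reset; bytes_emitted=3
After char 4 ('r'=43): chars_in_quartet=1 acc=0x2B bytes_emitted=3
After char 5 ('Y'=24): chars_in_quartet=2 acc=0xAD8 bytes_emitted=3
After char 6 ('q'=42): chars_in_quartet=3 acc=0x2B62A bytes_emitted=3
After char 7 ('U'=20): chars_in_quartet=4 acc=0xAD8A94 -> emit AD 8A 94, reset; bytes_emitted=6
After char 8 ('k'=36): chars_in_quartet=1 acc=0x24 bytes_emitted=6
After char 9 ('g'=32): chars_in_quartet=2 acc=0x920 bytes_emitted=6
Padding '==': partial quartet acc=0x920 -> emit 92; bytes_emitted=7

Answer: 5E 59 10 AD 8A 94 92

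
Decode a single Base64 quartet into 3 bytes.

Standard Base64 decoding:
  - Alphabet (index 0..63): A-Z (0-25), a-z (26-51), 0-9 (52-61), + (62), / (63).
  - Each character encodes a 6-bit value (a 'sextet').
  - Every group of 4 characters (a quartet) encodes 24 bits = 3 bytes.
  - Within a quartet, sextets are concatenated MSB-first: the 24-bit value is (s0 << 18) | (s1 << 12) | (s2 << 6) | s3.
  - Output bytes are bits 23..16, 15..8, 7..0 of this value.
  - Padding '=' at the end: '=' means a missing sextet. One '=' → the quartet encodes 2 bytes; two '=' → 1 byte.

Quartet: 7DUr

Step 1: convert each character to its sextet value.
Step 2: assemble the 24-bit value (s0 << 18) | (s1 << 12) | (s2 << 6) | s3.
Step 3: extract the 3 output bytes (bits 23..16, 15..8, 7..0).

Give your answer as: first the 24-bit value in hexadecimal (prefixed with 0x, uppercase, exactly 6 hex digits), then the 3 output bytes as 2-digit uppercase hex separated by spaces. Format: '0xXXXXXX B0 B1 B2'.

Answer: 0xEC352B EC 35 2B

Derivation:
Sextets: 7=59, D=3, U=20, r=43
24-bit: (59<<18) | (3<<12) | (20<<6) | 43
      = 0xEC0000 | 0x003000 | 0x000500 | 0x00002B
      = 0xEC352B
Bytes: (v>>16)&0xFF=EC, (v>>8)&0xFF=35, v&0xFF=2B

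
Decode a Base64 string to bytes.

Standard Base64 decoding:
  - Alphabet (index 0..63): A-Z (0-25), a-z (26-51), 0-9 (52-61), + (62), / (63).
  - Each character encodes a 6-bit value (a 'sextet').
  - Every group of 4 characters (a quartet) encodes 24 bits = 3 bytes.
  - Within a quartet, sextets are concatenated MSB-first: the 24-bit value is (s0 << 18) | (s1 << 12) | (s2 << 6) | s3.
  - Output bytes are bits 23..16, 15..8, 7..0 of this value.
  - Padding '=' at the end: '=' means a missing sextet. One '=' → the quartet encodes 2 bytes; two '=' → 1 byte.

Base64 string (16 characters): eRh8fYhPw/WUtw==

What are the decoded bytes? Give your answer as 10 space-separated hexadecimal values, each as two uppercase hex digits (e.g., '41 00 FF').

After char 0 ('e'=30): chars_in_quartet=1 acc=0x1E bytes_emitted=0
After char 1 ('R'=17): chars_in_quartet=2 acc=0x791 bytes_emitted=0
After char 2 ('h'=33): chars_in_quartet=3 acc=0x1E461 bytes_emitted=0
After char 3 ('8'=60): chars_in_quartet=4 acc=0x79187C -> emit 79 18 7C, reset; bytes_emitted=3
After char 4 ('f'=31): chars_in_quartet=1 acc=0x1F bytes_emitted=3
After char 5 ('Y'=24): chars_in_quartet=2 acc=0x7D8 bytes_emitted=3
After char 6 ('h'=33): chars_in_quartet=3 acc=0x1F621 bytes_emitted=3
After char 7 ('P'=15): chars_in_quartet=4 acc=0x7D884F -> emit 7D 88 4F, reset; bytes_emitted=6
After char 8 ('w'=48): chars_in_quartet=1 acc=0x30 bytes_emitted=6
After char 9 ('/'=63): chars_in_quartet=2 acc=0xC3F bytes_emitted=6
After char 10 ('W'=22): chars_in_quartet=3 acc=0x30FD6 bytes_emitted=6
After char 11 ('U'=20): chars_in_quartet=4 acc=0xC3F594 -> emit C3 F5 94, reset; bytes_emitted=9
After char 12 ('t'=45): chars_in_quartet=1 acc=0x2D bytes_emitted=9
After char 13 ('w'=48): chars_in_quartet=2 acc=0xB70 bytes_emitted=9
Padding '==': partial quartet acc=0xB70 -> emit B7; bytes_emitted=10

Answer: 79 18 7C 7D 88 4F C3 F5 94 B7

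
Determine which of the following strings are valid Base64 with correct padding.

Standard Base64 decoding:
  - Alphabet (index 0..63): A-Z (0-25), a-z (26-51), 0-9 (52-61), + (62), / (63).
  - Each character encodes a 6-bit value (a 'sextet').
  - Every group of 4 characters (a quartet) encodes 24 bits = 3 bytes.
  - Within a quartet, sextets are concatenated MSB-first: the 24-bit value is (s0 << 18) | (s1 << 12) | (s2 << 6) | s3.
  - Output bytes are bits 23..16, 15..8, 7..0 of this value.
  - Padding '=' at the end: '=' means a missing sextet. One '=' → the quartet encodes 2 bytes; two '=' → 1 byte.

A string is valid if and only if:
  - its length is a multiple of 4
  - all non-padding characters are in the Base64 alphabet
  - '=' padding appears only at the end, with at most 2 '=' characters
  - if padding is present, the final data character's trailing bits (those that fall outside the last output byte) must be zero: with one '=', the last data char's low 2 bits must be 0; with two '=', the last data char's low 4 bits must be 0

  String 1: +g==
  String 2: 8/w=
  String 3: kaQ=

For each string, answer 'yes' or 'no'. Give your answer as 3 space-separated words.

Answer: yes yes yes

Derivation:
String 1: '+g==' → valid
String 2: '8/w=' → valid
String 3: 'kaQ=' → valid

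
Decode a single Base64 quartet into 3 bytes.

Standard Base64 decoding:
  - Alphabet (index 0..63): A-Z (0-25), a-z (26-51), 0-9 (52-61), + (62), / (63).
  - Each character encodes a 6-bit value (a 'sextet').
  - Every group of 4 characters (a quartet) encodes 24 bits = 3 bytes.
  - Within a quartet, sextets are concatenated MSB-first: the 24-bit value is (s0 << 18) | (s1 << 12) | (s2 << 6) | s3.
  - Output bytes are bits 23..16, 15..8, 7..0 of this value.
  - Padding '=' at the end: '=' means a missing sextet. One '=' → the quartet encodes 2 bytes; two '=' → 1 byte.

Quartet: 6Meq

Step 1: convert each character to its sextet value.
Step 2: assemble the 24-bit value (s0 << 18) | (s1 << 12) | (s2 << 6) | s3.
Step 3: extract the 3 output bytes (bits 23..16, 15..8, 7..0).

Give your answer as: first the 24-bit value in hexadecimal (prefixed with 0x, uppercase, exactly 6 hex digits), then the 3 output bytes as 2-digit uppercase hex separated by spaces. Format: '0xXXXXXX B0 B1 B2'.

Answer: 0xE8C7AA E8 C7 AA

Derivation:
Sextets: 6=58, M=12, e=30, q=42
24-bit: (58<<18) | (12<<12) | (30<<6) | 42
      = 0xE80000 | 0x00C000 | 0x000780 | 0x00002A
      = 0xE8C7AA
Bytes: (v>>16)&0xFF=E8, (v>>8)&0xFF=C7, v&0xFF=AA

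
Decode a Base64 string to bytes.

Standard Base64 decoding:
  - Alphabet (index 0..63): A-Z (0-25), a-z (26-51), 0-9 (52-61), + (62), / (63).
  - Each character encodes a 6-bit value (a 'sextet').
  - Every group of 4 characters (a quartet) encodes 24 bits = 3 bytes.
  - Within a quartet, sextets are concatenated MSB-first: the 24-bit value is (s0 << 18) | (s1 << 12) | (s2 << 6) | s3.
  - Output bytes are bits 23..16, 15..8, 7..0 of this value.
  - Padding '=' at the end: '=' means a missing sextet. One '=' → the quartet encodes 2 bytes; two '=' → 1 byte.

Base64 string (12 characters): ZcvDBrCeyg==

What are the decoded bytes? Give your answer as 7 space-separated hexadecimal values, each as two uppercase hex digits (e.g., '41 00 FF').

After char 0 ('Z'=25): chars_in_quartet=1 acc=0x19 bytes_emitted=0
After char 1 ('c'=28): chars_in_quartet=2 acc=0x65C bytes_emitted=0
After char 2 ('v'=47): chars_in_quartet=3 acc=0x1972F bytes_emitted=0
After char 3 ('D'=3): chars_in_quartet=4 acc=0x65CBC3 -> emit 65 CB C3, reset; bytes_emitted=3
After char 4 ('B'=1): chars_in_quartet=1 acc=0x1 bytes_emitted=3
After char 5 ('r'=43): chars_in_quartet=2 acc=0x6B bytes_emitted=3
After char 6 ('C'=2): chars_in_quartet=3 acc=0x1AC2 bytes_emitted=3
After char 7 ('e'=30): chars_in_quartet=4 acc=0x6B09E -> emit 06 B0 9E, reset; bytes_emitted=6
After char 8 ('y'=50): chars_in_quartet=1 acc=0x32 bytes_emitted=6
After char 9 ('g'=32): chars_in_quartet=2 acc=0xCA0 bytes_emitted=6
Padding '==': partial quartet acc=0xCA0 -> emit CA; bytes_emitted=7

Answer: 65 CB C3 06 B0 9E CA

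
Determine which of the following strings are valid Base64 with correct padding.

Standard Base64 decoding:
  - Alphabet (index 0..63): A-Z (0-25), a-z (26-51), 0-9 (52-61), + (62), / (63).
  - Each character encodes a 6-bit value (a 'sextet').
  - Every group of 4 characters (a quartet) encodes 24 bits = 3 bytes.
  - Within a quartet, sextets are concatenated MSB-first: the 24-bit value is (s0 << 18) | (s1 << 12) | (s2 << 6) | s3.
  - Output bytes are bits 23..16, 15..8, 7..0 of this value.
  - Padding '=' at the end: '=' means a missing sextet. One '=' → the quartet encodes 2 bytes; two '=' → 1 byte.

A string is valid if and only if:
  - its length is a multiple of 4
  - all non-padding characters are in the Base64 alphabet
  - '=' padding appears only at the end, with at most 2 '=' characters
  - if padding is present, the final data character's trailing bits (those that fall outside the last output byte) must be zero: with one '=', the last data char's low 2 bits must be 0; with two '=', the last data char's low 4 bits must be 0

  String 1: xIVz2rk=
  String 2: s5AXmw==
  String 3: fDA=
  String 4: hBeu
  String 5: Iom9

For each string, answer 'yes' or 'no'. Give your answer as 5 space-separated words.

Answer: yes yes yes yes yes

Derivation:
String 1: 'xIVz2rk=' → valid
String 2: 's5AXmw==' → valid
String 3: 'fDA=' → valid
String 4: 'hBeu' → valid
String 5: 'Iom9' → valid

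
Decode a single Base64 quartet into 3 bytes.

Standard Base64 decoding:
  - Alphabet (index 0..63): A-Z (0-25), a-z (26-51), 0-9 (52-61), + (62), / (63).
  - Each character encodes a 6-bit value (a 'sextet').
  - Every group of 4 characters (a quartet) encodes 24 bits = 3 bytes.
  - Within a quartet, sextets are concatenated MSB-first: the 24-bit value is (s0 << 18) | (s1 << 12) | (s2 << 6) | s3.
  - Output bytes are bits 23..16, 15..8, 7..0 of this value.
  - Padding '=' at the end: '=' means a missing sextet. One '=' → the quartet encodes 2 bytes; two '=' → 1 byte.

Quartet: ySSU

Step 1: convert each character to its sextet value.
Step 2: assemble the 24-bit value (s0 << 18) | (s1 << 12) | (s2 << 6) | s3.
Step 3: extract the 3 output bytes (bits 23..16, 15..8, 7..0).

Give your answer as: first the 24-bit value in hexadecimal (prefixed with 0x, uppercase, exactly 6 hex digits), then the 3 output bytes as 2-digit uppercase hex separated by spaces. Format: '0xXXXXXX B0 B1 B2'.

Sextets: y=50, S=18, S=18, U=20
24-bit: (50<<18) | (18<<12) | (18<<6) | 20
      = 0xC80000 | 0x012000 | 0x000480 | 0x000014
      = 0xC92494
Bytes: (v>>16)&0xFF=C9, (v>>8)&0xFF=24, v&0xFF=94

Answer: 0xC92494 C9 24 94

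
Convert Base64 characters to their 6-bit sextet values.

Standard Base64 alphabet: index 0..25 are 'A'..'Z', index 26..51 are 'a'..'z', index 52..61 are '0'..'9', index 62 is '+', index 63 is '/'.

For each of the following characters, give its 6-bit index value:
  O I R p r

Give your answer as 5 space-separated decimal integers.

'O': A..Z range, ord('O') − ord('A') = 14
'I': A..Z range, ord('I') − ord('A') = 8
'R': A..Z range, ord('R') − ord('A') = 17
'p': a..z range, 26 + ord('p') − ord('a') = 41
'r': a..z range, 26 + ord('r') − ord('a') = 43

Answer: 14 8 17 41 43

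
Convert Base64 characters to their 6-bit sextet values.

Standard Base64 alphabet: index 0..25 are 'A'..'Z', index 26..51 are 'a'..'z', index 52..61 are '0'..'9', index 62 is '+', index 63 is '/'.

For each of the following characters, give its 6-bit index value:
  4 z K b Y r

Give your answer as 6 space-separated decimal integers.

Answer: 56 51 10 27 24 43

Derivation:
'4': 0..9 range, 52 + ord('4') − ord('0') = 56
'z': a..z range, 26 + ord('z') − ord('a') = 51
'K': A..Z range, ord('K') − ord('A') = 10
'b': a..z range, 26 + ord('b') − ord('a') = 27
'Y': A..Z range, ord('Y') − ord('A') = 24
'r': a..z range, 26 + ord('r') − ord('a') = 43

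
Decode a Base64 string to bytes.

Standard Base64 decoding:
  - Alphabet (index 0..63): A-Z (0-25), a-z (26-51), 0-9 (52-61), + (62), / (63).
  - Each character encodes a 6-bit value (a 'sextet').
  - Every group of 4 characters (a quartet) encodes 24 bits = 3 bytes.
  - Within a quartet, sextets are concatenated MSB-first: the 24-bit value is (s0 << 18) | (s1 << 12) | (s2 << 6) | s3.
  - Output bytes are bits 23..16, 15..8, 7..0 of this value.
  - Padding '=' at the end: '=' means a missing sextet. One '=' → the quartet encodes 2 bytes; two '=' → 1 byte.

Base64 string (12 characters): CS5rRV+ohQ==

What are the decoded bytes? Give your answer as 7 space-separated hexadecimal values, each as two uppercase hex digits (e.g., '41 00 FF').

After char 0 ('C'=2): chars_in_quartet=1 acc=0x2 bytes_emitted=0
After char 1 ('S'=18): chars_in_quartet=2 acc=0x92 bytes_emitted=0
After char 2 ('5'=57): chars_in_quartet=3 acc=0x24B9 bytes_emitted=0
After char 3 ('r'=43): chars_in_quartet=4 acc=0x92E6B -> emit 09 2E 6B, reset; bytes_emitted=3
After char 4 ('R'=17): chars_in_quartet=1 acc=0x11 bytes_emitted=3
After char 5 ('V'=21): chars_in_quartet=2 acc=0x455 bytes_emitted=3
After char 6 ('+'=62): chars_in_quartet=3 acc=0x1157E bytes_emitted=3
After char 7 ('o'=40): chars_in_quartet=4 acc=0x455FA8 -> emit 45 5F A8, reset; bytes_emitted=6
After char 8 ('h'=33): chars_in_quartet=1 acc=0x21 bytes_emitted=6
After char 9 ('Q'=16): chars_in_quartet=2 acc=0x850 bytes_emitted=6
Padding '==': partial quartet acc=0x850 -> emit 85; bytes_emitted=7

Answer: 09 2E 6B 45 5F A8 85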